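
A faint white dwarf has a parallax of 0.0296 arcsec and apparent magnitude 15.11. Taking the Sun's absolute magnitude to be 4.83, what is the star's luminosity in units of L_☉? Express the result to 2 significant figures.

L/L_☉ ≈ 8.8×10^-4

d = 1/p = 1/0.0296″ = 33.78 pc
M = m − 5 log₁₀ d + 5 = 15.11 − 5·1.5287 + 5 = 12.466
M − M_☉ = 12.466 − 4.83 = 7.636
L/L_☉ = 10^(−0.4 × 7.636) = 8.819×10^-4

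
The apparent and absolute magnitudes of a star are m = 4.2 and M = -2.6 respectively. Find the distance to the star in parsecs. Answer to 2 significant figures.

μ = m − M = 6.800
m − M = 5 log₁₀ d − 5
log₁₀ d = (m − M)/5 + 1 = 2.3600
d = 10^2.3600 = 229.1 pc

d ≈ 230 pc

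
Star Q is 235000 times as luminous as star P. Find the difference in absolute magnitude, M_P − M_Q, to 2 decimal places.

M_P − M_Q ≈ 13.43

Pogson: ΔM = −2.5 log₁₀(ratio) = −2.5 log₁₀(235000) = −2.5 × 5.3711 = -13.428
Star Q is brighter so has the smaller magnitude: M_P − M_Q is positive.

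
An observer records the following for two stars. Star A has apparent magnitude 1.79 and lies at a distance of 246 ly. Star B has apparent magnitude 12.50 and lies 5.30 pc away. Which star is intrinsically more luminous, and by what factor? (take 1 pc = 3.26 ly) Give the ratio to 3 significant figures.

Star A is more luminous, by a factor of 3.90×10^6.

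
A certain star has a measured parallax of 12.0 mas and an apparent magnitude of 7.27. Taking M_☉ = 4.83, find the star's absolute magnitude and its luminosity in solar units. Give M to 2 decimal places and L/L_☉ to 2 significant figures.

M ≈ 2.67; L/L_☉ ≈ 7.3

d = 1/p = 1000/12.0 mas = 83.33 pc
M = m − 5 log₁₀ d + 5 = 7.27 − 5·1.9208 + 5 = 2.666
M − M_☉ = 2.666 − 4.83 = -2.164
L/L_☉ = 10^(−0.4 × -2.164) = 7.339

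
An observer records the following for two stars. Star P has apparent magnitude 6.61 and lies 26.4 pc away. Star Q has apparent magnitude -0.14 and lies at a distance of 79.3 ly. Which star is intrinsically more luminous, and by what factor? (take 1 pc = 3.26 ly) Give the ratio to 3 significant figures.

Star Q is more luminous, by a factor of 426.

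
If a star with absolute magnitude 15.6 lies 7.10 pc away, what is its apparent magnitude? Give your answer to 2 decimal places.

m ≈ 14.86

m = M + 5 log₁₀ d − 5 = 15.6 + 5·0.8513 − 5 = 14.856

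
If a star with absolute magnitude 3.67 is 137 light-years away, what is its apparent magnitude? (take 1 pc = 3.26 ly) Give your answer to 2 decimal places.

d = 137 ly / 3.26 = 42.02 pc
m = M + 5 log₁₀ d − 5 = 3.67 + 5·1.6235 − 5 = 6.788

m ≈ 6.79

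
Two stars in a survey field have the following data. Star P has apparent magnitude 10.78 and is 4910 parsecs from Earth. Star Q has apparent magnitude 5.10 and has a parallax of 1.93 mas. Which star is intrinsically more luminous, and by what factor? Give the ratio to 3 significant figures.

Star Q is more luminous, by a factor of 2.08.

Star P: M = m − 5 log₁₀ d + 5 = 10.78 − 5·3.6911 + 5 = -2.675
Star Q: p = 1.93 mas = 1.93×10^-3″ → d = 1/p = 518.1 pc
Star Q: M = m − 5 log₁₀ d + 5 = 5.10 − 5·2.7144 + 5 = -3.472
ΔM = M_P − M_Q = -2.675 − (-3.472) = 0.797; smaller M is more luminous → Star Q.
L ratio = 10^(0.4 |ΔM|) = 10^0.319 = 2.083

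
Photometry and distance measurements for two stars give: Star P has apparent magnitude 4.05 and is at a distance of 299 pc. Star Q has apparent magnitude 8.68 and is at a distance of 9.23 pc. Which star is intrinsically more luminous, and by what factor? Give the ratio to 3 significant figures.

Star P: M = m − 5 log₁₀ d + 5 = 4.05 − 5·2.4757 + 5 = -3.328
Star Q: M = m − 5 log₁₀ d + 5 = 8.68 − 5·0.9652 + 5 = 8.854
ΔM = M_P − M_Q = -3.328 − (8.854) = -12.182; smaller M is more luminous → Star P.
L ratio = 10^(0.4 |ΔM|) = 10^4.873 = 74630

Star P is more luminous, by a factor of 74600.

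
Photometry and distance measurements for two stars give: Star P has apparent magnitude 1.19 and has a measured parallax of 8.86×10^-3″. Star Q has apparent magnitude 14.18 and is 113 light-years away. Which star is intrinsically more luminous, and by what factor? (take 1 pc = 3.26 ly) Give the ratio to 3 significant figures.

Star P is more luminous, by a factor of 1.66×10^6.

Star P: d = 1/p = 1/8.86×10^-3″ = 112.9 pc
Star P: M = m − 5 log₁₀ d + 5 = 1.19 − 5·2.0526 + 5 = -4.073
Star Q: d = 113 ly / 3.26 = 34.66 pc
Star Q: M = m − 5 log₁₀ d + 5 = 14.18 − 5·1.5399 + 5 = 11.481
ΔM = M_P − M_Q = -4.073 − (11.481) = -15.554; smaller M is more luminous → Star P.
L ratio = 10^(0.4 |ΔM|) = 10^6.221 = 1.665×10^6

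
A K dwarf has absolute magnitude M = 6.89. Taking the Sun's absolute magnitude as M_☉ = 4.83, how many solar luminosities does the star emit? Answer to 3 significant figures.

L/L_☉ ≈ 0.150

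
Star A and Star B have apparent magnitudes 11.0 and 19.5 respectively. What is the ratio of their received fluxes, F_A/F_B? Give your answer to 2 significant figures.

F_A/F_B ≈ 2500

Δm = 11.0 − (19.5) = -8.5
Flux ratio = 10^(−0.4 Δm) = 10^(−0.4 × -8.5) = 10^3.400 = 2512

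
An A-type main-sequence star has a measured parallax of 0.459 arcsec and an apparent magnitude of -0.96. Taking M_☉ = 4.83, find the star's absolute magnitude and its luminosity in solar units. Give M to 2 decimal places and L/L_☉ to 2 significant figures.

d = 1/p = 1/0.459″ = 2.179 pc
M = m − 5 log₁₀ d + 5 = -0.96 − 5·0.3382 + 5 = 2.349
M − M_☉ = 2.349 − 4.83 = -2.481
L/L_☉ = 10^(−0.4 × -2.481) = 9.826

M ≈ 2.35; L/L_☉ ≈ 9.8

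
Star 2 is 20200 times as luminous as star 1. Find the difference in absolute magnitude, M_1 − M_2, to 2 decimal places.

Pogson: ΔM = −2.5 log₁₀(ratio) = −2.5 log₁₀(20200) = −2.5 × 4.3054 = -10.763
Star 2 is brighter so has the smaller magnitude: M_1 − M_2 is positive.

M_1 − M_2 ≈ 10.76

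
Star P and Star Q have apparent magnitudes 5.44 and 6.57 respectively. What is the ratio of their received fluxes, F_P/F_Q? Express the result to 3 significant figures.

F_P/F_Q ≈ 2.83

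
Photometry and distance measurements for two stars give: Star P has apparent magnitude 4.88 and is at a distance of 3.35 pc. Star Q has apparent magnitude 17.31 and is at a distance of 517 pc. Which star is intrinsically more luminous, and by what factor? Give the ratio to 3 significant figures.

Star P is more luminous, by a factor of 3.94.

Star P: M = m − 5 log₁₀ d + 5 = 4.88 − 5·0.5250 + 5 = 7.255
Star Q: M = m − 5 log₁₀ d + 5 = 17.31 − 5·2.7135 + 5 = 8.743
ΔM = M_P − M_Q = 7.255 − (8.743) = -1.488; smaller M is more luminous → Star P.
L ratio = 10^(0.4 |ΔM|) = 10^0.595 = 3.936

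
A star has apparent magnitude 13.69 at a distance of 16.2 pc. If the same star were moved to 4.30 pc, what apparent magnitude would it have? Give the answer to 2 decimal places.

Flux ∝ 1/d², so Δm = 5 log₁₀(d₂/d₁) = 5 log₁₀(4.30/16.2) = -2.880
m₂ = m₁ + Δm = 13.69 + (-2.880) = 10.810

m ≈ 10.81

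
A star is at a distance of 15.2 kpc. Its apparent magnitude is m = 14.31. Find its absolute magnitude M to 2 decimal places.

M ≈ -1.60

d = 15.2 kpc = 15200 pc
5 log₁₀(d/10 pc) = 5 log₁₀(15200) − 5 = 15.909
M = m − 5 log₁₀(d/10) = 14.31 − 15.909 = -1.599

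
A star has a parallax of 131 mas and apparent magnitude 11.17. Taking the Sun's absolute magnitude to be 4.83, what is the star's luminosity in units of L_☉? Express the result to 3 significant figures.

d = 1/p = 1000/131 mas = 7.634 pc
M = m − 5 log₁₀ d + 5 = 11.17 − 5·0.8827 + 5 = 11.756
M − M_☉ = 11.756 − 4.83 = 6.926
L/L_☉ = 10^(−0.4 × 6.926) = 1.696×10^-3

L/L_☉ ≈ 1.70×10^-3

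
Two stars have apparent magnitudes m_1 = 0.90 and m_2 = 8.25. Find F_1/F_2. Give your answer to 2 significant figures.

F_1/F_2 ≈ 870

Magnitude difference = -7.35
Flux ratio = 10^(−0.4 Δm) = 10^(−0.4 × -7.35) = 10^2.940 = 871.0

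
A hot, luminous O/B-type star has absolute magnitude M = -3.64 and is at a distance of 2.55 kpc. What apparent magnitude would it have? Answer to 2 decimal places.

m ≈ 8.39

d = 2.55 kpc = 2550 pc
m = M + 5 log₁₀ d − 5 = -3.64 + 5·3.4065 − 5 = 8.393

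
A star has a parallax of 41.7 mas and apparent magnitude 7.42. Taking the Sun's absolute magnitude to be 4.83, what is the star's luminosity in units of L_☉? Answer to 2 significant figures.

L/L_☉ ≈ 0.53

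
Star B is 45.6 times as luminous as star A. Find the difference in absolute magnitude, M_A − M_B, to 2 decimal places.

Pogson: ΔM = −2.5 log₁₀(ratio) = −2.5 log₁₀(45.6) = −2.5 × 1.6590 = -4.147
Star B is brighter so has the smaller magnitude: M_A − M_B is positive.

M_A − M_B ≈ 4.15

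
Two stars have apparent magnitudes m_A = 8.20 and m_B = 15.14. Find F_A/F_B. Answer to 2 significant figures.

F_A/F_B ≈ 600

Magnitude difference = -6.94
Flux ratio = 10^(−0.4 Δm) = 10^(−0.4 × -6.94) = 10^2.776 = 597.0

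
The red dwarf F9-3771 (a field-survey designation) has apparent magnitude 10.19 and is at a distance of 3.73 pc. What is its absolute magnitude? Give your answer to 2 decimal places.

M ≈ 12.33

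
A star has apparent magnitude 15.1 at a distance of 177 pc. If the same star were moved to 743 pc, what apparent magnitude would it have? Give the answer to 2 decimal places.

Flux ∝ 1/d², so Δm = 5 log₁₀(d₂/d₁) = 5 log₁₀(743/177) = 3.115
m₂ = m₁ + Δm = 15.1 + (3.115) = 18.215

m ≈ 18.22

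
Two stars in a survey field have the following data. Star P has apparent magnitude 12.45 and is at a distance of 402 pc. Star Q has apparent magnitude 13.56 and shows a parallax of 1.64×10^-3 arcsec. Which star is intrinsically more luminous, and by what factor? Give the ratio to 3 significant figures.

Star P is more luminous, by a factor of 1.21.

Star P: M = m − 5 log₁₀ d + 5 = 12.45 − 5·2.6042 + 5 = 4.429
Star Q: d = 1/p = 1/1.64×10^-3″ = 609.8 pc
Star Q: M = m − 5 log₁₀ d + 5 = 13.56 − 5·2.7852 + 5 = 4.634
ΔM = M_P − M_Q = 4.429 − (4.634) = -0.205; smaller M is more luminous → Star P.
L ratio = 10^(0.4 |ΔM|) = 10^0.082 = 1.208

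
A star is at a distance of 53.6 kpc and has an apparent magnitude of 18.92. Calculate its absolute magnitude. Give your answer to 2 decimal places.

d = 53.6 kpc = 53600 pc
5 log₁₀(d/10 pc) = 5 log₁₀(53600) − 5 = 18.646
M = m − 5 log₁₀(d/10) = 18.92 − 18.646 = 0.274

M ≈ 0.27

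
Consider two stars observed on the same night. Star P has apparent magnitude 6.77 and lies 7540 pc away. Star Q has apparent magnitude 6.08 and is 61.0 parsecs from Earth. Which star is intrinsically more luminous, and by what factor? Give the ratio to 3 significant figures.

Star P is more luminous, by a factor of 8090.

Star P: M = m − 5 log₁₀ d + 5 = 6.77 − 5·3.8774 + 5 = -7.617
Star Q: M = m − 5 log₁₀ d + 5 = 6.08 − 5·1.7853 + 5 = 2.153
ΔM = M_P − M_Q = -7.617 − (2.153) = -9.770; smaller M is more luminous → Star P.
L ratio = 10^(0.4 |ΔM|) = 10^3.908 = 8093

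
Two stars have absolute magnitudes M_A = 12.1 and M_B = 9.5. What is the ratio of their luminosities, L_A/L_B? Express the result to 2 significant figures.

ΔM = M_A − M_B = 2.6
L_A/L_B = 10^(−0.4 ΔM) = 10^-1.040 = 0.09120

L_A/L_B ≈ 0.091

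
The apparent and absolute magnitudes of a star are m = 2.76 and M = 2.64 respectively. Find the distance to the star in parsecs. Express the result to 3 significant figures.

d ≈ 10.6 pc

μ = m − M = 0.120
m − M = 5 log₁₀ d − 5
log₁₀ d = (m − M)/5 + 1 = 1.0240
d = 10^1.0240 = 10.57 pc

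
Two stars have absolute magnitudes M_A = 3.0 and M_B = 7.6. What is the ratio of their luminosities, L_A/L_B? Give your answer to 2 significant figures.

L_A/L_B ≈ 69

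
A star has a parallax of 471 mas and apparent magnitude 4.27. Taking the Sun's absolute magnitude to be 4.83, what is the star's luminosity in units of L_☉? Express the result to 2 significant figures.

d = 1/p = 1000/471 mas = 2.123 pc
M = m − 5 log₁₀ d + 5 = 4.27 − 5·0.3270 + 5 = 7.635
M − M_☉ = 7.635 − 4.83 = 2.805
L/L_☉ = 10^(−0.4 × 2.805) = 0.07550

L/L_☉ ≈ 0.076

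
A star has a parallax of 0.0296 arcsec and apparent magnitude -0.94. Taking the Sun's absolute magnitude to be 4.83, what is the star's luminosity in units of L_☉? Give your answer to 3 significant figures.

d = 1/p = 1/0.0296″ = 33.78 pc
M = m − 5 log₁₀ d + 5 = -0.94 − 5·1.5287 + 5 = -3.584
M − M_☉ = -3.584 − 4.83 = -8.414
L/L_☉ = 10^(−0.4 × -8.414) = 2320

L/L_☉ ≈ 2320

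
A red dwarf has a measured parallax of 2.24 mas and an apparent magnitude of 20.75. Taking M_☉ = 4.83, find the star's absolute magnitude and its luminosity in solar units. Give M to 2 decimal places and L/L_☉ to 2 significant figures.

d = 1/p = 1000/2.24 mas = 446.4 pc
M = m − 5 log₁₀ d + 5 = 20.75 − 5·2.6498 + 5 = 12.501
M − M_☉ = 12.501 − 4.83 = 7.671
L/L_☉ = 10^(−0.4 × 7.671) = 8.541×10^-4

M ≈ 12.50; L/L_☉ ≈ 8.5×10^-4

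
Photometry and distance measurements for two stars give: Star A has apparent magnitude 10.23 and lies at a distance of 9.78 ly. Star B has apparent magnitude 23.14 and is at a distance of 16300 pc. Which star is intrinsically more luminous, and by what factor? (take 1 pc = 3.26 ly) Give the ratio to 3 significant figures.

Star B is more luminous, by a factor of 202.

Star A: d = 9.78 ly / 3.26 = 3.000 pc
Star A: M = m − 5 log₁₀ d + 5 = 10.23 − 5·0.4771 + 5 = 12.844
Star B: M = m − 5 log₁₀ d + 5 = 23.14 − 5·4.2122 + 5 = 7.079
ΔM = M_A − M_B = 12.844 − (7.079) = 5.765; smaller M is more luminous → Star B.
L ratio = 10^(0.4 |ΔM|) = 10^2.306 = 202.4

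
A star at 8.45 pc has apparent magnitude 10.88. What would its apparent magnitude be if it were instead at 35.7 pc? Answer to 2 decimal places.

m ≈ 14.01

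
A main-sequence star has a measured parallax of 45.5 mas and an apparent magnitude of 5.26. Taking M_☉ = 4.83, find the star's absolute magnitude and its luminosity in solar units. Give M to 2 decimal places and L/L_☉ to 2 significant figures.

d = 1/p = 1000/45.5 mas = 21.98 pc
M = m − 5 log₁₀ d + 5 = 5.26 − 5·1.3420 + 5 = 3.550
M − M_☉ = 3.550 − 4.83 = -1.280
L/L_☉ = 10^(−0.4 × -1.280) = 3.251

M ≈ 3.55; L/L_☉ ≈ 3.3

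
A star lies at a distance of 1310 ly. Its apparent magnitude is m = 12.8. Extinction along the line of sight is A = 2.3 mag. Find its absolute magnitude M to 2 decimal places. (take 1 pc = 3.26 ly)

d = 1310 ly / 3.26 = 401.8 pc
5 log₁₀(d/10 pc) = 5 log₁₀(401.8) − 5 = 8.020
M = m − 5 log₁₀(d/10) − A = 12.8 − 8.020 − 2.3 = 2.480

M ≈ 2.48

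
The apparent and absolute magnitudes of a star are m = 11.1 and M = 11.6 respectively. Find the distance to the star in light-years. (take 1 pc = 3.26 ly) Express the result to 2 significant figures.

d ≈ 26 ly

μ = m − M = -0.500
m − M = 5 log₁₀ d − 5
log₁₀ d = (m − M)/5 + 1 = 0.9000
d = 10^0.9000 = 7.943 pc
= 25.90 ly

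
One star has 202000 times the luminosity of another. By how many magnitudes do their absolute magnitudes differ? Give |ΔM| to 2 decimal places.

|ΔM| ≈ 13.26

Pogson: ΔM = −2.5 log₁₀(ratio) = −2.5 log₁₀(202000) = −2.5 × 5.3054 = -13.263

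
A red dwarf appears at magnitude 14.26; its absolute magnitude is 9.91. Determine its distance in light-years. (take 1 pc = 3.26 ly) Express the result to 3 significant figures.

μ = m − M = 4.350
m − M = 5 log₁₀ d − 5
log₁₀ d = (m − M)/5 + 1 = 1.8700
d = 10^1.8700 = 74.13 pc
= 241.7 ly

d ≈ 242 ly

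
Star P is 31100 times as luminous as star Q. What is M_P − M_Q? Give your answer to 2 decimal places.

M_P − M_Q ≈ -11.23

Pogson: ΔM = −2.5 log₁₀(ratio) = −2.5 log₁₀(31100) = −2.5 × 4.4928 = -11.232
Star P is brighter, so it has the smaller magnitude: the difference is negative.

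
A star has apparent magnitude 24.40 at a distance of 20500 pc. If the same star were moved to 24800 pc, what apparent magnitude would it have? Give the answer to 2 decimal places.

m ≈ 24.81

Flux ∝ 1/d², so Δm = 5 log₁₀(d₂/d₁) = 5 log₁₀(24800/20500) = 0.413
m₂ = m₁ + Δm = 24.40 + (0.413) = 24.813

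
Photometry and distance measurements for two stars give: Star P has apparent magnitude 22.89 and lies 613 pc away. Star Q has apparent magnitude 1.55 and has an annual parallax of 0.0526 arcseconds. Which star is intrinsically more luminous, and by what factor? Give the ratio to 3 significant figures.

Star P: M = m − 5 log₁₀ d + 5 = 22.89 − 5·2.7875 + 5 = 13.953
Star Q: d = 1/p = 1/0.0526″ = 19.01 pc
Star Q: M = m − 5 log₁₀ d + 5 = 1.55 − 5·1.2790 + 5 = 0.155
ΔM = M_P − M_Q = 13.953 − (0.155) = 13.798; smaller M is more luminous → Star Q.
L ratio = 10^(0.4 |ΔM|) = 10^5.519 = 330500

Star Q is more luminous, by a factor of 330000.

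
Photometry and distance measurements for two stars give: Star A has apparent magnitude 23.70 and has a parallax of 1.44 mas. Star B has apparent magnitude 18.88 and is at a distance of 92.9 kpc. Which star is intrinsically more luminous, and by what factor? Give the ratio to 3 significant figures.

Star A: p = 1.44 mas = 1.44×10^-3″ → d = 1/p = 694.4 pc
Star A: M = m − 5 log₁₀ d + 5 = 23.70 − 5·2.8416 + 5 = 14.492
Star B: d = 92.9 kpc = 92900 pc
Star B: M = m − 5 log₁₀ d + 5 = 18.88 − 5·4.9680 + 5 = -0.960
ΔM = M_A − M_B = 14.492 − (-0.960) = 15.452; smaller M is more luminous → Star B.
L ratio = 10^(0.4 |ΔM|) = 10^6.181 = 1.516×10^6

Star B is more luminous, by a factor of 1.52×10^6.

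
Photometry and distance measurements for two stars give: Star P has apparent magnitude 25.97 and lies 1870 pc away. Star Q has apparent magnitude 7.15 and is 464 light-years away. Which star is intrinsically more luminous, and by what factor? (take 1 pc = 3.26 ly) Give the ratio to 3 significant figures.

Star P: M = m − 5 log₁₀ d + 5 = 25.97 − 5·3.2718 + 5 = 14.611
Star Q: d = 464 ly / 3.26 = 142.3 pc
Star Q: M = m − 5 log₁₀ d + 5 = 7.15 − 5·2.1533 + 5 = 1.383
ΔM = M_P − M_Q = 14.611 − (1.383) = 13.227; smaller M is more luminous → Star Q.
L ratio = 10^(0.4 |ΔM|) = 10^5.291 = 195400

Star Q is more luminous, by a factor of 195000.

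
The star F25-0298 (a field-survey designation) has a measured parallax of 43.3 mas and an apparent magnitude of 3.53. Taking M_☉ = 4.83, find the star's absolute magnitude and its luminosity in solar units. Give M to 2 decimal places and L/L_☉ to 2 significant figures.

d = 1/p = 1000/43.3 mas = 23.09 pc
M = m − 5 log₁₀ d + 5 = 3.53 − 5·1.3635 + 5 = 1.712
M − M_☉ = 1.712 − 4.83 = -3.118
L/L_☉ = 10^(−0.4 × -3.118) = 17.66

M ≈ 1.71; L/L_☉ ≈ 18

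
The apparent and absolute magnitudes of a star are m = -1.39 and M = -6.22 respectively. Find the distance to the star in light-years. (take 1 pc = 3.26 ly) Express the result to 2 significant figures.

d ≈ 300 ly

μ = m − M = 4.830
m − M = 5 log₁₀ d − 5
log₁₀ d = (m − M)/5 + 1 = 1.9660
d = 10^1.9660 = 92.47 pc
= 301.5 ly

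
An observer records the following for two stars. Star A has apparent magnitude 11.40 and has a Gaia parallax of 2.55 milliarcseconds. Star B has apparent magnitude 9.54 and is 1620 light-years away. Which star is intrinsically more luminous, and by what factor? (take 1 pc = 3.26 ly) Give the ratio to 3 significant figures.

Star A: p = 2.55 mas = 2.55×10^-3″ → d = 1/p = 392.2 pc
Star A: M = m − 5 log₁₀ d + 5 = 11.40 − 5·2.5935 + 5 = 3.433
Star B: d = 1620 ly / 3.26 = 496.9 pc
Star B: M = m − 5 log₁₀ d + 5 = 9.54 − 5·2.6963 + 5 = 1.059
ΔM = M_A − M_B = 3.433 − (1.059) = 2.374; smaller M is more luminous → Star B.
L ratio = 10^(0.4 |ΔM|) = 10^0.950 = 8.906

Star B is more luminous, by a factor of 8.91.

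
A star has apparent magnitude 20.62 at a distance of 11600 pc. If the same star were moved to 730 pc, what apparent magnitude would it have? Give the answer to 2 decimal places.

m ≈ 14.61

Flux ∝ 1/d², so Δm = 5 log₁₀(d₂/d₁) = 5 log₁₀(730/11600) = -6.006
m₂ = m₁ + Δm = 20.62 + (-6.006) = 14.614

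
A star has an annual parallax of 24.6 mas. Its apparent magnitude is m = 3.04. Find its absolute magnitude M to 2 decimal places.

M ≈ -0.01

p = 24.6 mas = 0.0246″ → d = 1/p = 40.65 pc
5 log₁₀(d/10 pc) = 5 log₁₀(40.65) − 5 = 3.045
M = m − 5 log₁₀(d/10) = 3.04 − 3.045 = -0.005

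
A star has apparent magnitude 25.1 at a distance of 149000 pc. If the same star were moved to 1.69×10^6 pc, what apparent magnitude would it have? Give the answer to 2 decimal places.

m ≈ 30.37

Flux ∝ 1/d², so Δm = 5 log₁₀(d₂/d₁) = 5 log₁₀(1.69×10^6/149000) = 5.274
m₂ = m₁ + Δm = 25.1 + (5.274) = 30.374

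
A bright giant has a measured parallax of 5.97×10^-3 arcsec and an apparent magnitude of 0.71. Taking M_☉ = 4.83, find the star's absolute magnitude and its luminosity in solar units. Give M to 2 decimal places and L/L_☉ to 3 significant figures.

M ≈ -5.41; L/L_☉ ≈ 12500

d = 1/p = 1/5.97×10^-3″ = 167.5 pc
M = m − 5 log₁₀ d + 5 = 0.71 − 5·2.2240 + 5 = -5.410
M − M_☉ = -5.410 − 4.83 = -10.240
L/L_☉ = 10^(−0.4 × -10.240) = 12480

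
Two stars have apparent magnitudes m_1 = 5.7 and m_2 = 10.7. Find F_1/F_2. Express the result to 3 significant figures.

Δm = 5.7 − (10.7) = -5.0
Flux ratio = 10^(−0.4 Δm) = 10^(−0.4 × -5.0) = 10^2.000 = 100.0

F_1/F_2 ≈ 100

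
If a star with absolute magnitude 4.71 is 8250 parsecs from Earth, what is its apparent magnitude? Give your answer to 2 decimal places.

m = M + 5 log₁₀ d − 5 = 4.71 + 5·3.9165 − 5 = 19.292

m ≈ 19.29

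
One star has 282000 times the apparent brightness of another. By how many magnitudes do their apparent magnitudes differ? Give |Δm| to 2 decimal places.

|Δm| ≈ 13.63

Pogson: Δm = −2.5 log₁₀(ratio) = −2.5 log₁₀(282000) = −2.5 × 5.4502 = -13.626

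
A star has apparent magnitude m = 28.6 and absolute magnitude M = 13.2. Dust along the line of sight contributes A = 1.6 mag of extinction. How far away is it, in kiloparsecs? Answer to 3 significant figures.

d ≈ 5.75 kpc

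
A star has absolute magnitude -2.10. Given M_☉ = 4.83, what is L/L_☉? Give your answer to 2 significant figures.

M − M_☉ = -2.10 − 4.83 = -6.930
L/L_☉ = 10^(−0.4 (M − M_☉)) = 10^2.772 = 591.6

L/L_☉ ≈ 590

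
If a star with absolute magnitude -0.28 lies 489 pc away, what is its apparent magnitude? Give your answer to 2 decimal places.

m ≈ 8.17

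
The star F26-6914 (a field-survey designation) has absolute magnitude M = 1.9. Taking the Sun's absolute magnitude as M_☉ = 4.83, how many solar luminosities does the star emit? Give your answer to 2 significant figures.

L/L_☉ ≈ 15

M − M_☉ = 1.9 − 4.83 = -2.930
L/L_☉ = 10^(−0.4 (M − M_☉)) = 10^1.172 = 14.86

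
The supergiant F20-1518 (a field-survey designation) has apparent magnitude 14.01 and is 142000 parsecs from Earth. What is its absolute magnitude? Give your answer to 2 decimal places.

M ≈ -6.75

5 log₁₀(d/10 pc) = 5 log₁₀(142000) − 5 = 20.761
M = m − 5 log₁₀(d/10) = 14.01 − 20.761 = -6.751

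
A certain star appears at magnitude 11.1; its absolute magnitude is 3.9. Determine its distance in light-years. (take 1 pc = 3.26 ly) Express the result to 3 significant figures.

Distance modulus: m − M = 11.1 − (3.9) = 7.200
m − M = 5 log₁₀ d − 5
log₁₀ d = (m − M)/5 + 1 = 2.4400
d = 10^2.4400 = 275.4 pc
= 897.9 ly

d ≈ 898 ly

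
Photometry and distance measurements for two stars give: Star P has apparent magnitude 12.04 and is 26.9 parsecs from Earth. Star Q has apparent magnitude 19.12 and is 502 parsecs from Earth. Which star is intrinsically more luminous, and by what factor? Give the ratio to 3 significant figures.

Star P is more luminous, by a factor of 1.95.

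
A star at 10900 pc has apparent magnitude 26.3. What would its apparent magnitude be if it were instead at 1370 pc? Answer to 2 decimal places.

Flux ∝ 1/d², so Δm = 5 log₁₀(d₂/d₁) = 5 log₁₀(1370/10900) = -4.504
m₂ = m₁ + Δm = 26.3 + (-4.504) = 21.796

m ≈ 21.80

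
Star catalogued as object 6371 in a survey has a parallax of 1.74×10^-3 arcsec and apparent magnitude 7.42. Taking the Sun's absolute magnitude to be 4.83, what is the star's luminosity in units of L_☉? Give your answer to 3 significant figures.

L/L_☉ ≈ 304

d = 1/p = 1/1.74×10^-3″ = 574.7 pc
M = m − 5 log₁₀ d + 5 = 7.42 − 5·2.7595 + 5 = -1.377
M − M_☉ = -1.377 − 4.83 = -6.207
L/L_☉ = 10^(−0.4 × -6.207) = 304.0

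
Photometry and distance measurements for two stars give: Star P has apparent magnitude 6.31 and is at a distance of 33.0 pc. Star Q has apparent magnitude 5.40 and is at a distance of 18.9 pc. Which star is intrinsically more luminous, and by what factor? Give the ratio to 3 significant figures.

Star P is more luminous, by a factor of 1.32.

Star P: M = m − 5 log₁₀ d + 5 = 6.31 − 5·1.5185 + 5 = 3.717
Star Q: M = m − 5 log₁₀ d + 5 = 5.40 − 5·1.2765 + 5 = 4.018
ΔM = M_P − M_Q = 3.717 − (4.018) = -0.300; smaller M is more luminous → Star P.
L ratio = 10^(0.4 |ΔM|) = 10^0.120 = 1.319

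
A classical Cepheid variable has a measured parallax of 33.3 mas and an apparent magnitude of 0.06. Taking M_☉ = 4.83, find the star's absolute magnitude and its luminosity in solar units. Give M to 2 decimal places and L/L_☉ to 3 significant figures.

d = 1/p = 1000/33.3 mas = 30.03 pc
M = m − 5 log₁₀ d + 5 = 0.06 − 5·1.4776 + 5 = -2.328
M − M_☉ = -2.328 − 4.83 = -7.158
L/L_☉ = 10^(−0.4 × -7.158) = 729.6

M ≈ -2.33; L/L_☉ ≈ 730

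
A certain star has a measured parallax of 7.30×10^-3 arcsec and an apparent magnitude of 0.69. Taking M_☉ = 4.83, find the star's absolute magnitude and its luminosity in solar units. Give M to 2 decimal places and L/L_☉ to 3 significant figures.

d = 1/p = 1/7.30×10^-3″ = 137.0 pc
M = m − 5 log₁₀ d + 5 = 0.69 − 5·2.1367 + 5 = -4.993
M − M_☉ = -4.993 − 4.83 = -9.823
L/L_☉ = 10^(−0.4 × -9.823) = 8499

M ≈ -4.99; L/L_☉ ≈ 8500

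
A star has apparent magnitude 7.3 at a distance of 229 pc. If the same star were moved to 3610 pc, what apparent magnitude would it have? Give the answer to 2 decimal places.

Flux ∝ 1/d², so Δm = 5 log₁₀(d₂/d₁) = 5 log₁₀(3610/229) = 5.988
m₂ = m₁ + Δm = 7.3 + (5.988) = 13.288

m ≈ 13.29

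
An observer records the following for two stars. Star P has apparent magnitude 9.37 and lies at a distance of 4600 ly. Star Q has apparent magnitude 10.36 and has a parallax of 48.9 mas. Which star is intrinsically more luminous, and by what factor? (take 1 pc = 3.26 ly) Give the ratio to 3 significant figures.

Star P is more luminous, by a factor of 11800.

Star P: d = 4600 ly / 3.26 = 1411 pc
Star P: M = m − 5 log₁₀ d + 5 = 9.37 − 5·3.1495 + 5 = -1.378
Star Q: p = 48.9 mas = 0.0489″ → d = 1/p = 20.45 pc
Star Q: M = m − 5 log₁₀ d + 5 = 10.36 − 5·1.3107 + 5 = 8.807
ΔM = M_P − M_Q = -1.378 − (8.807) = -10.184; smaller M is more luminous → Star P.
L ratio = 10^(0.4 |ΔM|) = 10^4.074 = 11850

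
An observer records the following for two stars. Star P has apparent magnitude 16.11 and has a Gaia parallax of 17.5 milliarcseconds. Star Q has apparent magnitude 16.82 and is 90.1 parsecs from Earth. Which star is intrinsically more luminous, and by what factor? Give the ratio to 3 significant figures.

Star Q is more luminous, by a factor of 1.29.

Star P: p = 17.5 mas = 0.0175″ → d = 1/p = 57.14 pc
Star P: M = m − 5 log₁₀ d + 5 = 16.11 − 5·1.7570 + 5 = 12.325
Star Q: M = m − 5 log₁₀ d + 5 = 16.82 − 5·1.9547 + 5 = 12.046
ΔM = M_P − M_Q = 12.325 − (12.046) = 0.279; smaller M is more luminous → Star Q.
L ratio = 10^(0.4 |ΔM|) = 10^0.112 = 1.293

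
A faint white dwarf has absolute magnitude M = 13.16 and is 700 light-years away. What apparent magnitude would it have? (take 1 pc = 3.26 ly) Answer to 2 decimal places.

m ≈ 19.82

d = 700 ly / 3.26 = 214.7 pc
m = M + 5 log₁₀ d − 5 = 13.16 + 5·2.3319 − 5 = 19.819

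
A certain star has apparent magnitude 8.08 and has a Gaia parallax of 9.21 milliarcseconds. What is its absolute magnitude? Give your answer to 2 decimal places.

M ≈ 2.90

p = 9.21 mas = 9.21×10^-3″ → d = 1/p = 108.6 pc
5 log₁₀(d/10 pc) = 5 log₁₀(108.6) − 5 = 5.179
M = m − 5 log₁₀(d/10) = 8.08 − 5.179 = 2.901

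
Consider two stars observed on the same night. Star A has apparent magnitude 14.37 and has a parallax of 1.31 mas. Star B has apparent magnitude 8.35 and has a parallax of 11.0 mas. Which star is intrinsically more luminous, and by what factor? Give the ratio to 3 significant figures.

Star B is more luminous, by a factor of 3.63.

Star A: p = 1.31 mas = 1.31×10^-3″ → d = 1/p = 763.4 pc
Star A: M = m − 5 log₁₀ d + 5 = 14.37 − 5·2.8827 + 5 = 4.956
Star B: p = 11.0 mas = 0.0110″ → d = 1/p = 90.91 pc
Star B: M = m − 5 log₁₀ d + 5 = 8.35 − 5·1.9586 + 5 = 3.557
ΔM = M_A − M_B = 4.956 − (3.557) = 1.399; smaller M is more luminous → Star B.
L ratio = 10^(0.4 |ΔM|) = 10^0.560 = 3.629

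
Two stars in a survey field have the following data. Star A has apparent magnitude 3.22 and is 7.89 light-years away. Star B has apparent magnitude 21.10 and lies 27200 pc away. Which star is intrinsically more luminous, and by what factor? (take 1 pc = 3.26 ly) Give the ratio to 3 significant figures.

Star B is more luminous, by a factor of 8.90.

Star A: d = 7.89 ly / 3.26 = 2.420 pc
Star A: M = m − 5 log₁₀ d + 5 = 3.22 − 5·0.3839 + 5 = 6.301
Star B: M = m − 5 log₁₀ d + 5 = 21.10 − 5·4.4346 + 5 = 3.927
ΔM = M_A − M_B = 6.301 − (3.927) = 2.374; smaller M is more luminous → Star B.
L ratio = 10^(0.4 |ΔM|) = 10^0.949 = 8.901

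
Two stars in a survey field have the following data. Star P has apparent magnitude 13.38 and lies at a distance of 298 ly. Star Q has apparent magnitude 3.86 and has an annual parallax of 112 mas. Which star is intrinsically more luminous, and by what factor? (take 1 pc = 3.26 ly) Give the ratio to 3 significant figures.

Star Q is more luminous, by a factor of 61.3.

Star P: d = 298 ly / 3.26 = 91.41 pc
Star P: M = m − 5 log₁₀ d + 5 = 13.38 − 5·1.9610 + 5 = 8.575
Star Q: p = 112 mas = 0.112″ → d = 1/p = 8.929 pc
Star Q: M = m − 5 log₁₀ d + 5 = 3.86 − 5·0.9508 + 5 = 4.106
ΔM = M_P − M_Q = 8.575 − (4.106) = 4.469; smaller M is more luminous → Star Q.
L ratio = 10^(0.4 |ΔM|) = 10^1.788 = 61.31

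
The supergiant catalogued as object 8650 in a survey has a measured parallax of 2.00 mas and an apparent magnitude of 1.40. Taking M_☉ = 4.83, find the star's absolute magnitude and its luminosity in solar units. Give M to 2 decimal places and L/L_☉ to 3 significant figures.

M ≈ -7.09; L/L_☉ ≈ 58900

d = 1/p = 1000/2.00 mas = 500.0 pc
M = m − 5 log₁₀ d + 5 = 1.40 − 5·2.6990 + 5 = -7.095
M − M_☉ = -7.095 − 4.83 = -11.925
L/L_☉ = 10^(−0.4 × -11.925) = 58880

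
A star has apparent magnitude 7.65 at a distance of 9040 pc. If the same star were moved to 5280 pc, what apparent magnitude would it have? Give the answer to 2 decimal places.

m ≈ 6.48

Flux ∝ 1/d², so Δm = 5 log₁₀(d₂/d₁) = 5 log₁₀(5280/9040) = -1.168
m₂ = m₁ + Δm = 7.65 + (-1.168) = 6.482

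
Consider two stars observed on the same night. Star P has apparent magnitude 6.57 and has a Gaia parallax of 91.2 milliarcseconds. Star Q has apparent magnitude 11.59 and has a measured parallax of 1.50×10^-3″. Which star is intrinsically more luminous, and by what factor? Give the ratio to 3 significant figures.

Star P: p = 91.2 mas = 0.0912″ → d = 1/p = 10.96 pc
Star P: M = m − 5 log₁₀ d + 5 = 6.57 − 5·1.0400 + 5 = 6.370
Star Q: d = 1/p = 1/1.50×10^-3″ = 666.7 pc
Star Q: M = m − 5 log₁₀ d + 5 = 11.59 − 5·2.8239 + 5 = 2.470
ΔM = M_P − M_Q = 6.370 − (2.470) = 3.900; smaller M is more luminous → Star Q.
L ratio = 10^(0.4 |ΔM|) = 10^1.560 = 36.29

Star Q is more luminous, by a factor of 36.3.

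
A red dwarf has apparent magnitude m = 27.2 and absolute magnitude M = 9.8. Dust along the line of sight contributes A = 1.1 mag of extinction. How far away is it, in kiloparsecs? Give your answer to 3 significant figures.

m − M = 5 log₁₀(d/10 pc) + A  ⇒  27.2 − (9.8) − 1.1 = 5 log₁₀(d/10)
16.300 = 5 log₁₀(d/10)
log₁₀ d = (m − M − A)/5 + 1 = 4.2600
d = 10^4.2600 = 18200 pc
= 18.20 kpc

d ≈ 18.2 kpc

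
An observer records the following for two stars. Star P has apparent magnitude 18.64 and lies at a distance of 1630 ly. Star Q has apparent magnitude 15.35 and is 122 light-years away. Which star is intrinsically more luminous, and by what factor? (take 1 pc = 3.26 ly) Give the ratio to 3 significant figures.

Star P: d = 1630 ly / 3.26 = 500.0 pc
Star P: M = m − 5 log₁₀ d + 5 = 18.64 − 5·2.6990 + 5 = 10.145
Star Q: d = 122 ly / 3.26 = 37.42 pc
Star Q: M = m − 5 log₁₀ d + 5 = 15.35 − 5·1.5731 + 5 = 12.484
ΔM = M_P − M_Q = 10.145 − (12.484) = -2.339; smaller M is more luminous → Star P.
L ratio = 10^(0.4 |ΔM|) = 10^0.936 = 8.623

Star P is more luminous, by a factor of 8.62.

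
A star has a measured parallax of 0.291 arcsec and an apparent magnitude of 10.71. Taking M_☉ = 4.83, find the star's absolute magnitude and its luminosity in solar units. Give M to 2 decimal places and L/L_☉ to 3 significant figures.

d = 1/p = 1/0.291″ = 3.436 pc
M = m − 5 log₁₀ d + 5 = 10.71 − 5·0.5361 + 5 = 13.029
M − M_☉ = 13.029 − 4.83 = 8.199
L/L_☉ = 10^(−0.4 × 8.199) = 5.251×10^-4

M ≈ 13.03; L/L_☉ ≈ 5.25×10^-4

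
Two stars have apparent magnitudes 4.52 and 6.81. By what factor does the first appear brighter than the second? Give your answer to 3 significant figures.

8.24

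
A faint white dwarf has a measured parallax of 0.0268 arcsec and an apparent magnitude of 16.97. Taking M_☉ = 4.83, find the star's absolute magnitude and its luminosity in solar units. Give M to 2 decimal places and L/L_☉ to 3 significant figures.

M ≈ 14.11; L/L_☉ ≈ 1.94×10^-4

d = 1/p = 1/0.0268″ = 37.31 pc
M = m − 5 log₁₀ d + 5 = 16.97 − 5·1.5719 + 5 = 14.111
M − M_☉ = 14.111 − 4.83 = 9.281
L/L_☉ = 10^(−0.4 × 9.281) = 1.940×10^-4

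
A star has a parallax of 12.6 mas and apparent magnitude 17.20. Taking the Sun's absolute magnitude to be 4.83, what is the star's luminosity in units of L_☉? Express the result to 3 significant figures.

L/L_☉ ≈ 7.10×10^-4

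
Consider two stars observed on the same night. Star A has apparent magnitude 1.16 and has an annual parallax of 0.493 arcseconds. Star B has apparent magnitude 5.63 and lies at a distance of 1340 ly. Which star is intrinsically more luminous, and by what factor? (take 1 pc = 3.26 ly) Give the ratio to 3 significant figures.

Star A: d = 1/p = 1/0.493″ = 2.028 pc
Star A: M = m − 5 log₁₀ d + 5 = 1.16 − 5·0.3072 + 5 = 4.624
Star B: d = 1340 ly / 3.26 = 411.0 pc
Star B: M = m − 5 log₁₀ d + 5 = 5.63 − 5·2.6139 + 5 = -2.439
ΔM = M_A − M_B = 4.624 − (-2.439) = 7.064; smaller M is more luminous → Star B.
L ratio = 10^(0.4 |ΔM|) = 10^2.825 = 669.1

Star B is more luminous, by a factor of 669.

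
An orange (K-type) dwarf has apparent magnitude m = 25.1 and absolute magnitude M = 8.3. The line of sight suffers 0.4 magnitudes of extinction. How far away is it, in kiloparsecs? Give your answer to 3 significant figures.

m − M = 5 log₁₀(d/10 pc) + A  ⇒  25.1 − (8.3) − 0.4 = 5 log₁₀(d/10)
16.400 = 5 log₁₀(d/10)
log₁₀ d = (m − M − A)/5 + 1 = 4.2800
d = 10^4.2800 = 19050 pc
= 19.05 kpc

d ≈ 19.1 kpc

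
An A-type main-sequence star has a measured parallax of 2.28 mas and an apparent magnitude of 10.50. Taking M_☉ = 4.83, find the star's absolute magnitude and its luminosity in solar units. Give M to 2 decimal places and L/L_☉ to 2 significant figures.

M ≈ 2.29; L/L_☉ ≈ 10

d = 1/p = 1000/2.28 mas = 438.6 pc
M = m − 5 log₁₀ d + 5 = 10.50 − 5·2.6421 + 5 = 2.290
M − M_☉ = 2.290 − 4.83 = -2.540
L/L_☉ = 10^(−0.4 × -2.540) = 10.38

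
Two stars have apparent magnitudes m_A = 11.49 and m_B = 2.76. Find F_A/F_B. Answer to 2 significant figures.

F_A/F_B ≈ 3.2×10^-4

Magnitude difference = 8.73
Flux ratio = 10^(−0.4 Δm) = 10^(−0.4 × 8.73) = 10^-3.492 = 3.221×10^-4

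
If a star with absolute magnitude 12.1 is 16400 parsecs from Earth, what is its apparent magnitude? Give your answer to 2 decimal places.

m ≈ 28.17

m = M + 5 log₁₀ d − 5 = 12.1 + 5·4.2148 − 5 = 28.174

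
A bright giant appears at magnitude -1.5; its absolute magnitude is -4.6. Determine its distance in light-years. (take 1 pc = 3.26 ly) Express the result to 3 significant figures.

d ≈ 136 ly

μ = m − M = 3.100
m − M = 5 log₁₀ d − 5
log₁₀ d = (m − M)/5 + 1 = 1.6200
d = 10^1.6200 = 41.69 pc
= 135.9 ly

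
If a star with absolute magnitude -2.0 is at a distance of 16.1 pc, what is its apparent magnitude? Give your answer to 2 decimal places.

m ≈ -0.97

m = M + 5 log₁₀ d − 5 = -2.0 + 5·1.2068 − 5 = -0.966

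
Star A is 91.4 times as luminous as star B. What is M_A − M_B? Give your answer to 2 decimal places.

Pogson: ΔM = −2.5 log₁₀(ratio) = −2.5 log₁₀(91.4) = −2.5 × 1.9609 = -4.902
Star A is brighter, so it has the smaller magnitude: the difference is negative.

M_A − M_B ≈ -4.90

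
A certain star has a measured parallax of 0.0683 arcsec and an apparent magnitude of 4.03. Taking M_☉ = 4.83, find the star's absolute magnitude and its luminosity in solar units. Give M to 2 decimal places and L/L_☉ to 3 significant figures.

M ≈ 3.20; L/L_☉ ≈ 4.48

d = 1/p = 1/0.0683″ = 14.64 pc
M = m − 5 log₁₀ d + 5 = 4.03 − 5·1.1656 + 5 = 3.202
M − M_☉ = 3.202 − 4.83 = -1.628
L/L_☉ = 10^(−0.4 × -1.628) = 4.479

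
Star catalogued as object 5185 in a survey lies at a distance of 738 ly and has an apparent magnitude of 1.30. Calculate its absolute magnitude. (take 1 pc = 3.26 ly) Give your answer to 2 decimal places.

M ≈ -5.47

d = 738 ly / 3.26 = 226.4 pc
5 log₁₀(d/10 pc) = 5 log₁₀(226.4) − 5 = 6.774
M = m − 5 log₁₀(d/10) = 1.30 − 6.774 = -5.474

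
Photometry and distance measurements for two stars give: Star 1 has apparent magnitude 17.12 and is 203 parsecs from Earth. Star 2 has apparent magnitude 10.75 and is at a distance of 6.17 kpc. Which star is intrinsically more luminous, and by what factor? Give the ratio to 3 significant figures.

Star 1: M = m − 5 log₁₀ d + 5 = 17.12 − 5·2.3075 + 5 = 10.583
Star 2: d = 6.17 kpc = 6170 pc
Star 2: M = m − 5 log₁₀ d + 5 = 10.75 − 5·3.7903 + 5 = -3.201
ΔM = M_1 − M_2 = 10.583 − (-3.201) = 13.784; smaller M is more luminous → Star 2.
L ratio = 10^(0.4 |ΔM|) = 10^5.514 = 326300

Star 2 is more luminous, by a factor of 326000.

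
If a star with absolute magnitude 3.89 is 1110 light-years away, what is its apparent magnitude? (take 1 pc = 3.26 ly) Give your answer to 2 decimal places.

d = 1110 ly / 3.26 = 340.5 pc
m = M + 5 log₁₀ d − 5 = 3.89 + 5·2.5321 − 5 = 11.551

m ≈ 11.55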